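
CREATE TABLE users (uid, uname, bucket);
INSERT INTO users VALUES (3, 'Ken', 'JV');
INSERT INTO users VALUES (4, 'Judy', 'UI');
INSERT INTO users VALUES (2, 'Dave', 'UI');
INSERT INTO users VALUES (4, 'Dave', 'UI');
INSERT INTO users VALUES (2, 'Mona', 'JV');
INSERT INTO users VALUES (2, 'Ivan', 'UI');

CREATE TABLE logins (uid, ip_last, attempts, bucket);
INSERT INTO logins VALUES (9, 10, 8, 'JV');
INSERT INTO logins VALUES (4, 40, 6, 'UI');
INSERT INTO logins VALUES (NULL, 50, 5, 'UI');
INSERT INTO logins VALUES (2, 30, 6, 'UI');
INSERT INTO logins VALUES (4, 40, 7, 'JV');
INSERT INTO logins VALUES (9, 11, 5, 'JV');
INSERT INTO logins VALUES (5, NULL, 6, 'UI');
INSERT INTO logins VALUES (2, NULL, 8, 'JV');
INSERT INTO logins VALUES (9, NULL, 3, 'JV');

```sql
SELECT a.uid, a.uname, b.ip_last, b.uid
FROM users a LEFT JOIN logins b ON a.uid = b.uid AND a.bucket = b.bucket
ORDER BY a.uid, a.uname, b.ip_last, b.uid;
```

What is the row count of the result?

6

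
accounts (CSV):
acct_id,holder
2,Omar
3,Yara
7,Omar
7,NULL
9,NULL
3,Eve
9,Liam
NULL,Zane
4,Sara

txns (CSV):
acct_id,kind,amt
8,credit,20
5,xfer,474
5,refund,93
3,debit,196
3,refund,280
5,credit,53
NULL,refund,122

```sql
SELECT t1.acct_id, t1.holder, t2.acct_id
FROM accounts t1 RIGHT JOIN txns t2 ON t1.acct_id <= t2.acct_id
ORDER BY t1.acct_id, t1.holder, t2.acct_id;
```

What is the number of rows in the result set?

25

RIGHT JOIN keeps every row from `txns`; unmatched rows get NULL for `accounts`'s columns.
Matching on t1.acct_id <= t2.acct_id. A NULL in a compared column never satisfies the condition.
Matched pairs: 24; unmatched t2 rows kept: 1.
Total: 24 matched + 1 padded = 25 rows.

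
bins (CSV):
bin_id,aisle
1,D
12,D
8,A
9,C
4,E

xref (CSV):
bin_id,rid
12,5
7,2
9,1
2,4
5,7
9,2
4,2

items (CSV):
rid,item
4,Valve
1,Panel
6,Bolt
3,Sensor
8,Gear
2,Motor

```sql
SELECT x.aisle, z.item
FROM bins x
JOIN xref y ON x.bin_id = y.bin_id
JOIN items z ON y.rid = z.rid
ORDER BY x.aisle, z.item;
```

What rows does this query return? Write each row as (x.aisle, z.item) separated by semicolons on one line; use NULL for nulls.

Step 1 — x INNER JOIN y on bin_id → 4 row(s).
Then INNER JOIN `items z` on rid: keep only rows whose y.rid appears in z.

(C, Motor); (C, Panel); (E, Motor)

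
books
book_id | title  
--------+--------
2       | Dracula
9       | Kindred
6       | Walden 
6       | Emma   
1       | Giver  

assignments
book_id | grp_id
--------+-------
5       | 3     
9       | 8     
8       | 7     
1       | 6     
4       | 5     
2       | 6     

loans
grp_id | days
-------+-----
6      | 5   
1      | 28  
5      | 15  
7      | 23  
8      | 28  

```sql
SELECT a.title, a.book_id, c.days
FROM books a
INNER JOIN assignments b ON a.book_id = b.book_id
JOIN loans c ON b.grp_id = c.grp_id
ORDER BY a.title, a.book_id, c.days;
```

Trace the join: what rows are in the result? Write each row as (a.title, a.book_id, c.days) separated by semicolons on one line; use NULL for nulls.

(Dracula, 2, 5); (Giver, 1, 5); (Kindred, 9, 28)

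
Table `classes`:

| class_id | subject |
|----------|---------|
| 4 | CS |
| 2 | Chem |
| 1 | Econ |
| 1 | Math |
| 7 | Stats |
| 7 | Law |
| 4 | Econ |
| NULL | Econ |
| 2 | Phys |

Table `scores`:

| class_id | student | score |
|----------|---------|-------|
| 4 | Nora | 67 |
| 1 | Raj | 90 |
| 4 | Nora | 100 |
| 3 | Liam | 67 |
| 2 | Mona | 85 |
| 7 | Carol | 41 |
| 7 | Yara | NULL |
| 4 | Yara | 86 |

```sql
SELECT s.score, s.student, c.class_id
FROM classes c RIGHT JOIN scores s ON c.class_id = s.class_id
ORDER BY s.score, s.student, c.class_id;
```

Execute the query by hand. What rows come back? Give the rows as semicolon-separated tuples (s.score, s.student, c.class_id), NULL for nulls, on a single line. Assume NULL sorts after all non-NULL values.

(41, Carol, 7); (41, Carol, 7); (67, Liam, NULL); (67, Nora, 4); (67, Nora, 4); (85, Mona, 2); (85, Mona, 2); (86, Yara, 4); (86, Yara, 4); (90, Raj, 1); (90, Raj, 1); (100, Nora, 4); (100, Nora, 4); (NULL, Yara, 7); (NULL, Yara, 7)

RIGHT JOIN keeps every row from `scores`; unmatched rows get NULL for `classes`'s columns.
Matching on c.class_id = s.class_id. A NULL in a compared column never satisfies the condition.
Matched pairs: 14; unmatched s rows kept: 1.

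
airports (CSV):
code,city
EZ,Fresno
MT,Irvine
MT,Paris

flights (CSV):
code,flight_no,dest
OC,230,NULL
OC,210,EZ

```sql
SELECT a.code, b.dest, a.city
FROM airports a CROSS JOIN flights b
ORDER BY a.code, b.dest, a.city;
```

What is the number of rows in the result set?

CROSS JOIN pairs every row of `airports` with every row of `flights`: 3 × 2 = 6 rows.

6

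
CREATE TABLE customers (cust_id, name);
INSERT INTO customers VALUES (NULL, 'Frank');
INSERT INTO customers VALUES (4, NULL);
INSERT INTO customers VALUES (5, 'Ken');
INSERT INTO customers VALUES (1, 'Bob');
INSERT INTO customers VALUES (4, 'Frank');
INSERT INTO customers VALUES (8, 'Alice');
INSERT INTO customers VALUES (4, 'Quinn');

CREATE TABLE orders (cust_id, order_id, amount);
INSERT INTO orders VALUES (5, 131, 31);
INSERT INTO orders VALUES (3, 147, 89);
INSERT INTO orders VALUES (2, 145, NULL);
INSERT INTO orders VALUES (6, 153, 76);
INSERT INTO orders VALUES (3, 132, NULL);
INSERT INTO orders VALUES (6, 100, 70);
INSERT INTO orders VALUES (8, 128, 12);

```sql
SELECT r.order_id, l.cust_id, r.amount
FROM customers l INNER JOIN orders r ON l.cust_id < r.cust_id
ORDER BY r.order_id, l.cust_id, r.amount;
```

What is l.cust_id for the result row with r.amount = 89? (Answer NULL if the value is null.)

1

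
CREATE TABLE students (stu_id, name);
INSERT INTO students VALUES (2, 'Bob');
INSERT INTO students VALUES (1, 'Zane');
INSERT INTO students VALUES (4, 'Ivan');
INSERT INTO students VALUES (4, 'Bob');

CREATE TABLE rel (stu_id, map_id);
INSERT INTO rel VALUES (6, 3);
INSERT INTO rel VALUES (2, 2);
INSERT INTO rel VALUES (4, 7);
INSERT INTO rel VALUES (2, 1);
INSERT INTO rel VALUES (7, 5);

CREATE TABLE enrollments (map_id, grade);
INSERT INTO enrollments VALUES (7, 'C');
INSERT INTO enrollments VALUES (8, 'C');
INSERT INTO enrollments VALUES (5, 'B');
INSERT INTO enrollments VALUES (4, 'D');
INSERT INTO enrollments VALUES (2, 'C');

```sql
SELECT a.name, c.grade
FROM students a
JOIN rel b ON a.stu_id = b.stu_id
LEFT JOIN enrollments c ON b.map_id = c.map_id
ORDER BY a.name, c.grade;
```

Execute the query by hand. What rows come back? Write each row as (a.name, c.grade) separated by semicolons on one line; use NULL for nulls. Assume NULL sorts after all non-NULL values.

Step 1 — a INNER JOIN b on stu_id → 4 row(s).
Then LEFT JOIN `enrollments c` on map_id: each of those 4 rows is kept; rows whose b.map_id has no match in c get NULL for c's columns.

(Bob, C); (Bob, C); (Bob, NULL); (Ivan, C)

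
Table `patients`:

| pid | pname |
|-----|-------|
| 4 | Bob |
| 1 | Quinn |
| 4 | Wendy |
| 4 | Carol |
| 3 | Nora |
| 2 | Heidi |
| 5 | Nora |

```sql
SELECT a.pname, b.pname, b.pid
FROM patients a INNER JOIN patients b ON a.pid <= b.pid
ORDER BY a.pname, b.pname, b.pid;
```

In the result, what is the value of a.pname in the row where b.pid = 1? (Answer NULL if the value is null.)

Quinn

INNER JOIN keeps only pairs where the ON condition holds.
Matching on a.pid <= b.pid.
- a row (pid=4): matches 4 b row(s) → 4 output row(s).
- a row (pid=1): matches 7 b row(s) → 7 output row(s).
- a row (pid=4): matches 4 b row(s) → 4 output row(s).
- a row (pid=4): matches 4 b row(s) → 4 output row(s).
- a row (pid=3): matches 5 b row(s) → 5 output row(s).
- a row (pid=2): matches 6 b row(s) → 6 output row(s).
- a row (pid=5): matches 1 b row(s) → 1 output row(s).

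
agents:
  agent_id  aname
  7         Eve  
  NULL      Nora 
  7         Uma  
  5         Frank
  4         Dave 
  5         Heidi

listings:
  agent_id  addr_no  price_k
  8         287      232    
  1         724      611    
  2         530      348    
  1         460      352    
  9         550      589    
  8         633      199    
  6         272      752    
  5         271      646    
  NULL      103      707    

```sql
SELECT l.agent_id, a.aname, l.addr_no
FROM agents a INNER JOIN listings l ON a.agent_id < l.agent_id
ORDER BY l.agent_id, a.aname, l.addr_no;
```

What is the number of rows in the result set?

INNER JOIN keeps only pairs where the ON condition holds.
Matching on a.agent_id < l.agent_id. A NULL in a compared column never satisfies the condition.
- a row (agent_id=7): matches 3 l row(s) → 3 output row(s).
- a row (agent_id=NULL): no match → dropped.
- a row (agent_id=7): matches 3 l row(s) → 3 output row(s).
- a row (agent_id=5): matches 4 l row(s) → 4 output row(s).
- a row (agent_id=4): matches 5 l row(s) → 5 output row(s).
- a row (agent_id=5): matches 4 l row(s) → 4 output row(s).
Total: 19 rows.

19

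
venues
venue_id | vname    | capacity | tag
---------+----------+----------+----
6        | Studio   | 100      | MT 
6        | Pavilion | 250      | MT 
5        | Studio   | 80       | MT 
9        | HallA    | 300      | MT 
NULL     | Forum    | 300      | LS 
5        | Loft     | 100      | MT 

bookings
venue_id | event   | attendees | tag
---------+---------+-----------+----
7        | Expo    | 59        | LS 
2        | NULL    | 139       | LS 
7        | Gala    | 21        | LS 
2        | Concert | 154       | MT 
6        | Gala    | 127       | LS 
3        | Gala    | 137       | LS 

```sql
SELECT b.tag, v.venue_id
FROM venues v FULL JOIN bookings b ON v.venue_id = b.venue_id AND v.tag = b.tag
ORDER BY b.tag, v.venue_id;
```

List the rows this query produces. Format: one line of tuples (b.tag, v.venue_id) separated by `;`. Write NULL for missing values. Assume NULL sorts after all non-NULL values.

(LS, NULL); (LS, NULL); (LS, NULL); (LS, NULL); (LS, NULL); (MT, NULL); (NULL, 5); (NULL, 5); (NULL, 6); (NULL, 6); (NULL, 9); (NULL, NULL)

FULL OUTER JOIN keeps every row from both sides; unmatched rows get NULL for the other side's columns.
Matching on v.venue_id = b.venue_id AND v.tag = b.tag. A NULL in a compared column never satisfies the condition.
- v (venue_id=6, tag=MT) has no partner → padded with NULL.
- v (venue_id=6, tag=MT) has no partner → padded with NULL.
- v (venue_id=5, tag=MT) has no partner → padded with NULL.
- v (venue_id=9, tag=MT) has no partner → padded with NULL.
- v (venue_id=NULL, tag=LS) has no partner → padded with NULL.
- v (venue_id=5, tag=MT) has no partner → padded with NULL.
- plus 6 unmatched b row(s), each kept with NULL v columns.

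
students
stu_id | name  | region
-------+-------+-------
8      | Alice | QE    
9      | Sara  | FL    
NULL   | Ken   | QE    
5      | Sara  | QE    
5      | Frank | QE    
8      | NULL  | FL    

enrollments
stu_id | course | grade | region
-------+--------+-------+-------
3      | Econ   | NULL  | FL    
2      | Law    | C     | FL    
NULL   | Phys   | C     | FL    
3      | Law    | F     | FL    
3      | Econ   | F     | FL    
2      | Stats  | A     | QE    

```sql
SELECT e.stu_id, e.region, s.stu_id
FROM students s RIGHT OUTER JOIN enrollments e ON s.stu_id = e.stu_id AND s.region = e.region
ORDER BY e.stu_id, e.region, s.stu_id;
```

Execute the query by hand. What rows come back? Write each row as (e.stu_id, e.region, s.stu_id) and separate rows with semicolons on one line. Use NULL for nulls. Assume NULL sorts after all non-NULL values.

(2, FL, NULL); (2, QE, NULL); (3, FL, NULL); (3, FL, NULL); (3, FL, NULL); (NULL, FL, NULL)

RIGHT JOIN keeps every row from `enrollments`; unmatched rows get NULL for `students`'s columns.
Matching on s.stu_id = e.stu_id AND s.region = e.region. A NULL in a compared column never satisfies the condition.
- s[0] stu_id=8, region=QE → no match.
- s[1] stu_id=9, region=FL → no match.
- s[2] stu_id=NULL, region=QE → no match.
- s[3] stu_id=5, region=QE → no match.
- s[4] stu_id=5, region=QE → no match.
- s[5] stu_id=8, region=FL → no match.
- 6 e row(s) had no s match → kept, s columns NULL.
After projecting and ordering:
e.stu_id | e.region | s.stu_id
2 | FL | NULL
2 | QE | NULL
3 | FL | NULL
3 | FL | NULL
3 | FL | NULL
NULL | FL | NULL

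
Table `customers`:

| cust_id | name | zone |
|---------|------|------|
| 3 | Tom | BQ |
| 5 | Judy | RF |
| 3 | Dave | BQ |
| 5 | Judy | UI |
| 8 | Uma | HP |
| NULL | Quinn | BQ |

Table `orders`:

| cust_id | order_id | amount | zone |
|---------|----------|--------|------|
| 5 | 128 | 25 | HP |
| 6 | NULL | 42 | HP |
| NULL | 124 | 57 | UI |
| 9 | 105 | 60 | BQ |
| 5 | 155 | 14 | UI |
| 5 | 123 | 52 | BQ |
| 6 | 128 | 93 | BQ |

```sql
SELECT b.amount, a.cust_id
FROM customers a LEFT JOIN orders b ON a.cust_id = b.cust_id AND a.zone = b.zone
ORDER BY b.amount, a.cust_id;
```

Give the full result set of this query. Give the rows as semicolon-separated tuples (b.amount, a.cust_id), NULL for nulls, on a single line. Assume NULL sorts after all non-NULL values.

(14, 5); (NULL, 3); (NULL, 3); (NULL, 5); (NULL, 8); (NULL, NULL)

LEFT JOIN keeps every row from `customers`; unmatched rows get NULL for `orders`'s columns.
Matching on a.cust_id = b.cust_id AND a.zone = b.zone. A NULL in a compared column never satisfies the condition.
Matched pairs: 1; unmatched a rows kept: 5.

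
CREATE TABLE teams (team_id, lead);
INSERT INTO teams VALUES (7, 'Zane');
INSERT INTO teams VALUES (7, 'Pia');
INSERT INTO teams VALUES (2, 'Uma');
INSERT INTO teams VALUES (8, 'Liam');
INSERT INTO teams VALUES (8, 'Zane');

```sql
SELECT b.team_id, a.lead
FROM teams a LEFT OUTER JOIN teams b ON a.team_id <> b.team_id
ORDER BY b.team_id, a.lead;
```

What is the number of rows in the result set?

16

LEFT JOIN keeps every row from `teams a`; unmatched rows get NULL for `teams b`'s columns.
Matching on a.team_id <> b.team_id.
- a row (team_id=7): matches 3 b row(s) → 3 output row(s).
- a row (team_id=7): matches 3 b row(s) → 3 output row(s).
- a row (team_id=2): matches 4 b row(s) → 4 output row(s).
- a row (team_id=8): matches 3 b row(s) → 3 output row(s).
- a row (team_id=8): matches 3 b row(s) → 3 output row(s).
Total: 16 rows.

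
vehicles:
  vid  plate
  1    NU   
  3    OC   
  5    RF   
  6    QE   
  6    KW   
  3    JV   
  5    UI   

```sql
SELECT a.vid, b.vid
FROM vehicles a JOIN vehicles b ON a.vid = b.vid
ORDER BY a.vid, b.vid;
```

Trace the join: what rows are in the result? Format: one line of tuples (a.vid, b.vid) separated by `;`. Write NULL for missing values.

(1, 1); (3, 3); (3, 3); (3, 3); (3, 3); (5, 5); (5, 5); (5, 5); (5, 5); (6, 6); (6, 6); (6, 6); (6, 6)

INNER JOIN keeps only pairs where the ON condition holds.
Matching on a.vid = b.vid.
Matched pairs: 13.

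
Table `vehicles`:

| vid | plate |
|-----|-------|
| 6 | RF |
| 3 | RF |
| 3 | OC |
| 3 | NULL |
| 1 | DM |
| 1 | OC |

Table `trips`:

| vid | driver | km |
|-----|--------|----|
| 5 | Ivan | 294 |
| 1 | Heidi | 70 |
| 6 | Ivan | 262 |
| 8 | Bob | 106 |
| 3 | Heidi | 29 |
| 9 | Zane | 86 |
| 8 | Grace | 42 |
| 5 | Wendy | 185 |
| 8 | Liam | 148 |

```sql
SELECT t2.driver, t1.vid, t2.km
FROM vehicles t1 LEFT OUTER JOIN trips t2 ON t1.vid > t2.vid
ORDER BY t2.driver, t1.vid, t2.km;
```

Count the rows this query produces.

LEFT JOIN keeps every row from `vehicles`; unmatched rows get NULL for `trips`'s columns.
Matching on t1.vid > t2.vid.
- t1 (vid=6) pairs with 4 row(s) of t2.
- t1 (vid=3) pairs with 1 row(s) of t2.
- t1 (vid=3) pairs with 1 row(s) of t2.
- t1 (vid=3) pairs with 1 row(s) of t2.
- t1 (vid=1) has no partner → padded with NULL.
- t1 (vid=1) has no partner → padded with NULL.
Total: 7 matched + 2 padded = 9 rows.

9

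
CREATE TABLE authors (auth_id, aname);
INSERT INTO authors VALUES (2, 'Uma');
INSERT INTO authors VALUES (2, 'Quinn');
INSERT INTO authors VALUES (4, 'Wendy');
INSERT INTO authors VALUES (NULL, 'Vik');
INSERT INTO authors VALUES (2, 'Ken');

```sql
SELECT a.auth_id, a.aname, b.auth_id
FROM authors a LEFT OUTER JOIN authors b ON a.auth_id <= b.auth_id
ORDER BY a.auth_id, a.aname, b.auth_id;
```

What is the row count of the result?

14

LEFT JOIN keeps every row from `authors a`; unmatched rows get NULL for `authors b`'s columns.
Matching on a.auth_id <= b.auth_id. A NULL in a compared column never satisfies the condition.
- a[0] auth_id=2 → 4 match(es) in b → 4 row(s).
- a[1] auth_id=2 → 4 match(es) in b → 4 row(s).
- a[2] auth_id=4 → 1 match(es) in b → 1 row(s).
- a[3] auth_id=NULL → no match; kept with NULLs on the b side.
- a[4] auth_id=2 → 4 match(es) in b → 4 row(s).
Total: 13 matched + 1 padded = 14 rows.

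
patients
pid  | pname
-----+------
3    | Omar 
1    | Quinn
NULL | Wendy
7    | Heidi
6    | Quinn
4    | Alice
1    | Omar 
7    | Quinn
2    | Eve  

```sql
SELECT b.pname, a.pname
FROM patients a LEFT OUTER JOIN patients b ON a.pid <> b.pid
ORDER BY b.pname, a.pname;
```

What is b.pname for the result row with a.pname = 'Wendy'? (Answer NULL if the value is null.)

NULL

LEFT JOIN keeps every row from `patients a`; unmatched rows get NULL for `patients b`'s columns.
Matching on a.pid <> b.pid. A NULL in a compared column never satisfies the condition.
- pid=3: 7 matching b row(s), so 7 row(s) emitted.
- pid=1: 6 matching b row(s), so 6 row(s) emitted.
- pid=NULL: no b row matches, row kept with b columns NULL.
- pid=7: 6 matching b row(s), so 6 row(s) emitted.
- pid=6: 7 matching b row(s), so 7 row(s) emitted.
- pid=4: 7 matching b row(s), so 7 row(s) emitted.
- pid=1: 6 matching b row(s), so 6 row(s) emitted.
- pid=7: 6 matching b row(s), so 6 row(s) emitted.
- pid=2: 7 matching b row(s), so 7 row(s) emitted.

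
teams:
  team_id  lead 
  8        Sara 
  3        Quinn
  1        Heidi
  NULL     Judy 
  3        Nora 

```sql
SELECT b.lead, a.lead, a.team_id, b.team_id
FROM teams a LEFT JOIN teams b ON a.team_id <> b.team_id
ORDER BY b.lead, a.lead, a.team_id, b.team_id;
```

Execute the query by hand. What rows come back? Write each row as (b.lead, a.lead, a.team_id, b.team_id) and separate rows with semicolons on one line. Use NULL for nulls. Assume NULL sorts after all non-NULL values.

(Heidi, Nora, 3, 1); (Heidi, Quinn, 3, 1); (Heidi, Sara, 8, 1); (Nora, Heidi, 1, 3); (Nora, Sara, 8, 3); (Quinn, Heidi, 1, 3); (Quinn, Sara, 8, 3); (Sara, Heidi, 1, 8); (Sara, Nora, 3, 8); (Sara, Quinn, 3, 8); (NULL, Judy, NULL, NULL)

LEFT JOIN keeps every row from `teams a`; unmatched rows get NULL for `teams b`'s columns.
Matching on a.team_id <> b.team_id. A NULL in a compared column never satisfies the condition.
- a (team_id=8) pairs with 3 row(s) of b.
- a (team_id=3) pairs with 2 row(s) of b.
- a (team_id=1) pairs with 3 row(s) of b.
- a (team_id=NULL) has no partner → padded with NULL.
- a (team_id=3) pairs with 2 row(s) of b.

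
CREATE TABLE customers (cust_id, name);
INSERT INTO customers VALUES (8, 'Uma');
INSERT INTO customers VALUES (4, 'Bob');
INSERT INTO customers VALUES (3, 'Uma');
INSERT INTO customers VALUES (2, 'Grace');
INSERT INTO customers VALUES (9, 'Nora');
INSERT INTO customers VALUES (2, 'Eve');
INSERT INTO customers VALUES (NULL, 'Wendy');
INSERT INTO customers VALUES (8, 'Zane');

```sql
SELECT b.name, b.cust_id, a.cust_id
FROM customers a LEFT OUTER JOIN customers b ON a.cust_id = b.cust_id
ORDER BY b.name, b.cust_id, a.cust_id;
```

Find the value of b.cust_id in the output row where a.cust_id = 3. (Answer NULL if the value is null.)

LEFT JOIN keeps every row from `customers a`; unmatched rows get NULL for `customers b`'s columns.
Matching on a.cust_id = b.cust_id. A NULL in a compared column never satisfies the condition.
- cust_id=8: 2 matching b row(s), so 2 row(s) emitted.
- cust_id=4: 1 matching b row(s), so 1 row(s) emitted.
- cust_id=3: 1 matching b row(s), so 1 row(s) emitted.
- cust_id=2: 2 matching b row(s), so 2 row(s) emitted.
- cust_id=9: 1 matching b row(s), so 1 row(s) emitted.
- cust_id=2: 2 matching b row(s), so 2 row(s) emitted.
- cust_id=NULL: no b row matches, row kept with b columns NULL.
- cust_id=8: 2 matching b row(s), so 2 row(s) emitted.

3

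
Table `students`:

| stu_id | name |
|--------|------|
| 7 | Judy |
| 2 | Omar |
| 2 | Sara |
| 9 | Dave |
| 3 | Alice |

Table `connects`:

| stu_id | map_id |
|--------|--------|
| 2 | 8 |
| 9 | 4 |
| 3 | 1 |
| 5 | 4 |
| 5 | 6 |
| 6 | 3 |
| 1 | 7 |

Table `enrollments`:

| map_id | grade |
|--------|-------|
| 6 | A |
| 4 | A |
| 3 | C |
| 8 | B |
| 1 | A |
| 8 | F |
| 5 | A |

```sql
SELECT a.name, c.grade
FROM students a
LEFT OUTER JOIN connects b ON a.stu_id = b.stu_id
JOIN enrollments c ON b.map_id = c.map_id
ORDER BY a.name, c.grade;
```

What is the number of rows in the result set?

Evaluate left to right. First `students a LEFT JOIN connects b` on stu_id: 5 row(s).
Then INNER JOIN `enrollments c` on map_id: keep only rows whose b.map_id appears in c.
Result: 6 row(s).

6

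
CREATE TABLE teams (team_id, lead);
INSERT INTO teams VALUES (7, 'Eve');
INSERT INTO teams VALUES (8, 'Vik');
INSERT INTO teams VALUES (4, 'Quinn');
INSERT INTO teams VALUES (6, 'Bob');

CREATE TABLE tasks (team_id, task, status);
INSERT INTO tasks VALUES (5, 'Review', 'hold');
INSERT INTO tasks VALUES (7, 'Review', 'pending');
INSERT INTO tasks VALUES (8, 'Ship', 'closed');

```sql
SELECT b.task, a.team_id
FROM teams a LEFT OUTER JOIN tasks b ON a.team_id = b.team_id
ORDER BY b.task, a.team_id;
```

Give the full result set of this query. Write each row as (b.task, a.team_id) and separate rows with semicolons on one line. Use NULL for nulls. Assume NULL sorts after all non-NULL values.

LEFT JOIN keeps every row from `teams`; unmatched rows get NULL for `tasks`'s columns.
Matching on a.team_id = b.team_id.
- a[0] team_id=7 → 1 match(es) in b → 1 row(s).
- a[1] team_id=8 → 1 match(es) in b → 1 row(s).
- a[2] team_id=4 → no match; kept with NULLs on the b side.
- a[3] team_id=6 → no match; kept with NULLs on the b side.
After projecting and ordering:
b.task | a.team_id
Review | 7
Ship | 8
NULL | 4
NULL | 6

(Review, 7); (Ship, 8); (NULL, 4); (NULL, 6)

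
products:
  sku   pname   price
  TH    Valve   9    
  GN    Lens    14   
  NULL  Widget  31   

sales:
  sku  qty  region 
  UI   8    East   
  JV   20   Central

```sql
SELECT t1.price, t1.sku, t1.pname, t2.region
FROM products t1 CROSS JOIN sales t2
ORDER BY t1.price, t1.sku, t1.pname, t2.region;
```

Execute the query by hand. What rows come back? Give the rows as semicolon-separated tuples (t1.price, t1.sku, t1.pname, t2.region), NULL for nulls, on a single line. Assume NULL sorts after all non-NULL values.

CROSS JOIN pairs every row of `products` with every row of `sales`: 3 × 2 = 6 rows.

(9, TH, Valve, Central); (9, TH, Valve, East); (14, GN, Lens, Central); (14, GN, Lens, East); (31, NULL, Widget, Central); (31, NULL, Widget, East)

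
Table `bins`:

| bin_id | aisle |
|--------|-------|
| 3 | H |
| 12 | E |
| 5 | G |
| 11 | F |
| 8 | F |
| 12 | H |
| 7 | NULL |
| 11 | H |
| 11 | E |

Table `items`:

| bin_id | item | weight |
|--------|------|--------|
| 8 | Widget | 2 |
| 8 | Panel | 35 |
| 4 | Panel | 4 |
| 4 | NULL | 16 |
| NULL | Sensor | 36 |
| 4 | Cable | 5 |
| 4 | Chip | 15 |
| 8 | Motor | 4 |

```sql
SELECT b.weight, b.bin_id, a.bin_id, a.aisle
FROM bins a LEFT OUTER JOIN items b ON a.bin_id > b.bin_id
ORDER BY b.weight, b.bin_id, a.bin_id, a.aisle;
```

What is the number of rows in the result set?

48

LEFT JOIN keeps every row from `bins`; unmatched rows get NULL for `items`'s columns.
Matching on a.bin_id > b.bin_id. A NULL in a compared column never satisfies the condition.
- a row (bin_id=3): no match → kept, b columns NULL.
- a row (bin_id=12): matches 7 b row(s) → 7 output row(s).
- a row (bin_id=5): matches 4 b row(s) → 4 output row(s).
- a row (bin_id=11): matches 7 b row(s) → 7 output row(s).
- a row (bin_id=8): matches 4 b row(s) → 4 output row(s).
- a row (bin_id=12): matches 7 b row(s) → 7 output row(s).
- a row (bin_id=7): matches 4 b row(s) → 4 output row(s).
- a row (bin_id=11): matches 7 b row(s) → 7 output row(s).
- a row (bin_id=11): matches 7 b row(s) → 7 output row(s).
Total: 47 matched + 1 padded = 48 rows.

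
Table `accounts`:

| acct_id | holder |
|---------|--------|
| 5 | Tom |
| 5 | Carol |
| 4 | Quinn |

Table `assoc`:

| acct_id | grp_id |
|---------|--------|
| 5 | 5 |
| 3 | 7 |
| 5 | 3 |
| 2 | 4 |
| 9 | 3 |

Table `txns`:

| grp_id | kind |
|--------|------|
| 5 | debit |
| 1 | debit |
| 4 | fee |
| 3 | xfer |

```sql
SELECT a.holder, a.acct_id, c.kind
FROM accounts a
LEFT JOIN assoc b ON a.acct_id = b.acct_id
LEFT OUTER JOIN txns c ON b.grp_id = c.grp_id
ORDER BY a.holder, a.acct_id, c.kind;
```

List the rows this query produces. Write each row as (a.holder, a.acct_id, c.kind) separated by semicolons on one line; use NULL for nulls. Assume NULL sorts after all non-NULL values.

Step 1 — a LEFT JOIN b on acct_id → 5 row(s).
Then LEFT JOIN `txns c` on grp_id: each of those 5 rows is kept; rows whose b.grp_id has no match in c get NULL for c's columns.

(Carol, 5, debit); (Carol, 5, xfer); (Quinn, 4, NULL); (Tom, 5, debit); (Tom, 5, xfer)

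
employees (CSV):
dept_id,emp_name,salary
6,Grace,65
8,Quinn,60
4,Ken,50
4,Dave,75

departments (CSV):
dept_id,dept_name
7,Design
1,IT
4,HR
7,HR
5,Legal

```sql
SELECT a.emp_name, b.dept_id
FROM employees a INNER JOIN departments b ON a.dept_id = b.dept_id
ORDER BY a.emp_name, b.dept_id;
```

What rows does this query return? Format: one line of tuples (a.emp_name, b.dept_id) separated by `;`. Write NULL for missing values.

(Dave, 4); (Ken, 4)

INNER JOIN keeps only pairs where the ON condition holds.
Matching on a.dept_id = b.dept_id.
- a (dept_id=6) has no partner → excluded.
- a (dept_id=8) has no partner → excluded.
- a (dept_id=4) pairs with 1 row(s) of b.
- a (dept_id=4) pairs with 1 row(s) of b.
After projecting and ordering:
a.emp_name | b.dept_id
Dave | 4
Ken | 4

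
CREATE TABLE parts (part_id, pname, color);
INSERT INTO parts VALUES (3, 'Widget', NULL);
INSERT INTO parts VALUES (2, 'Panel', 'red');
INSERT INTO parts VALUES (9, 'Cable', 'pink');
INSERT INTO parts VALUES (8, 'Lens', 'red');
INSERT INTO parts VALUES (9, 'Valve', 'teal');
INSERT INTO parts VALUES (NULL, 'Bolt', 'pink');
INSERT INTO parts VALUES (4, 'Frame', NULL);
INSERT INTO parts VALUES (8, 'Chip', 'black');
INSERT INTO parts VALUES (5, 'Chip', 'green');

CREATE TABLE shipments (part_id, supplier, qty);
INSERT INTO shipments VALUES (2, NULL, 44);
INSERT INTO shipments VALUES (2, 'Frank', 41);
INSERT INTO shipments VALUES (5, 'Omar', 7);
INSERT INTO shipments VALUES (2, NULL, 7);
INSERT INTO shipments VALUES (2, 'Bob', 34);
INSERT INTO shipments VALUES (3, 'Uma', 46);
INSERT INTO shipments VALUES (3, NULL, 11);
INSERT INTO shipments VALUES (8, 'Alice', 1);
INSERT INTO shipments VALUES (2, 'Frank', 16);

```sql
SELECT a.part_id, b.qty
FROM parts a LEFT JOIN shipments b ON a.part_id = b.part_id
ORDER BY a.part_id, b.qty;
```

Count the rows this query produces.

14

LEFT JOIN keeps every row from `parts`; unmatched rows get NULL for `shipments`'s columns.
Matching on a.part_id = b.part_id. A NULL in a compared column never satisfies the condition.
Matched pairs: 10; unmatched a rows kept: 4.
Total: 10 matched + 4 padded = 14 rows.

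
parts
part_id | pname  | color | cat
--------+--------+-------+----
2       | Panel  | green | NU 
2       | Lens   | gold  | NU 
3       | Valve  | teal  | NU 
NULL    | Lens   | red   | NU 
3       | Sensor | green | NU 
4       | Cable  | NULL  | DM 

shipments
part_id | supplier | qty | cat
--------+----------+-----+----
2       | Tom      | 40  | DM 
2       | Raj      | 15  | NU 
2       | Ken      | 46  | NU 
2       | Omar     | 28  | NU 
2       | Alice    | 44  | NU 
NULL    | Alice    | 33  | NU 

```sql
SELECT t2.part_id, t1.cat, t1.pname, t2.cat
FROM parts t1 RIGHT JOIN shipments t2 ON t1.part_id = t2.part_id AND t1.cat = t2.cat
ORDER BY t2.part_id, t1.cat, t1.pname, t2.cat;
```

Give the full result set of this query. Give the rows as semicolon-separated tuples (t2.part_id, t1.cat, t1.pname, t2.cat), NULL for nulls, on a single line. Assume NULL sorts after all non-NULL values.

(2, NU, Lens, NU); (2, NU, Lens, NU); (2, NU, Lens, NU); (2, NU, Lens, NU); (2, NU, Panel, NU); (2, NU, Panel, NU); (2, NU, Panel, NU); (2, NU, Panel, NU); (2, NULL, NULL, DM); (NULL, NULL, NULL, NU)

RIGHT JOIN keeps every row from `shipments`; unmatched rows get NULL for `parts`'s columns.
Matching on t1.part_id = t2.part_id AND t1.cat = t2.cat. A NULL in a compared column never satisfies the condition.
- t1 (part_id=2, cat=NU) pairs with 4 row(s) of t2.
- t1 (part_id=2, cat=NU) pairs with 4 row(s) of t2.
- t1 (part_id=3, cat=NU) has no partner in t2.
- t1 (part_id=NULL, cat=NU) has no partner in t2.
- t1 (part_id=3, cat=NU) has no partner in t2.
- t1 (part_id=4, cat=DM) has no partner in t2.
- 2 t2 row(s) had no t1 match → kept, t1 columns NULL.
After projecting and ordering:
t2.part_id | t1.cat | t1.pname | t2.cat
2 | NU | Lens | NU
2 | NU | Lens | NU
2 | NU | Lens | NU
2 | NU | Lens | NU
2 | NU | Panel | NU
2 | NU | Panel | NU
2 | NU | Panel | NU
2 | NU | Panel | NU
2 | NULL | NULL | DM
NULL | NULL | NULL | NU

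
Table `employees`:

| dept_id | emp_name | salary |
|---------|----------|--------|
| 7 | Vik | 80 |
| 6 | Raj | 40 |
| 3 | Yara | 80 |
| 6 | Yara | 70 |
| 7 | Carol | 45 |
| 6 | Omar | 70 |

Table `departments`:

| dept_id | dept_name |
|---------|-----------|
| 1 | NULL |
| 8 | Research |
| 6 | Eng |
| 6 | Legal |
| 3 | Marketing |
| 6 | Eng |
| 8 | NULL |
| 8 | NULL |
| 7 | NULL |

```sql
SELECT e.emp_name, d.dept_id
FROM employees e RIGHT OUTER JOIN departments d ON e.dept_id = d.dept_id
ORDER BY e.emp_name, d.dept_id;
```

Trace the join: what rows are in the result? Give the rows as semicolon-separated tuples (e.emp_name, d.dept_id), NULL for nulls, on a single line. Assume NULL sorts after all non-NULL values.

(Carol, 7); (Omar, 6); (Omar, 6); (Omar, 6); (Raj, 6); (Raj, 6); (Raj, 6); (Vik, 7); (Yara, 3); (Yara, 6); (Yara, 6); (Yara, 6); (NULL, 1); (NULL, 8); (NULL, 8); (NULL, 8)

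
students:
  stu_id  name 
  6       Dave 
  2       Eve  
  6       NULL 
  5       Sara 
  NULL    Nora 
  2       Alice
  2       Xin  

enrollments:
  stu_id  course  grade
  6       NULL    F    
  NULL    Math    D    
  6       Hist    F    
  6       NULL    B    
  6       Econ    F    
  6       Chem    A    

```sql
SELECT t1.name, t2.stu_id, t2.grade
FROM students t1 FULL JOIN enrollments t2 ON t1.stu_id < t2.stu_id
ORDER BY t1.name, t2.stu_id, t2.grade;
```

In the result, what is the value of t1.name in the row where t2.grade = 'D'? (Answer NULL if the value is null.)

FULL OUTER JOIN keeps every row from both sides; unmatched rows get NULL for the other side's columns.
Matching on t1.stu_id < t2.stu_id. A NULL in a compared column never satisfies the condition.
Matched pairs: 20; unmatched t1 rows kept: 3; unmatched t2 rows kept: 1.

NULL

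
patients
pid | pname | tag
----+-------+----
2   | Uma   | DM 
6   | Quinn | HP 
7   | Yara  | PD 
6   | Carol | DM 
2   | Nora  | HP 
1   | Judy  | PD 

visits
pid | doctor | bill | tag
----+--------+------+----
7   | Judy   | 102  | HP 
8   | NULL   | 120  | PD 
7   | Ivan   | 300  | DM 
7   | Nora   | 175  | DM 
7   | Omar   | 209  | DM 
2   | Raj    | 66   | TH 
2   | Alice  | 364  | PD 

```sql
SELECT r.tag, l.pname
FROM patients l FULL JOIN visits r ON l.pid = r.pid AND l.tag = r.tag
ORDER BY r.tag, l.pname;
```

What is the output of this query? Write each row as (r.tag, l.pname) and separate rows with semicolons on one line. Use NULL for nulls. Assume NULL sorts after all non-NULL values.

FULL OUTER JOIN keeps every row from both sides; unmatched rows get NULL for the other side's columns.
Matching on l.pid = r.pid AND l.tag = r.tag.
Matched pairs: 0; unmatched l rows kept: 6; unmatched r rows kept: 7.

(DM, NULL); (DM, NULL); (DM, NULL); (HP, NULL); (PD, NULL); (PD, NULL); (TH, NULL); (NULL, Carol); (NULL, Judy); (NULL, Nora); (NULL, Quinn); (NULL, Uma); (NULL, Yara)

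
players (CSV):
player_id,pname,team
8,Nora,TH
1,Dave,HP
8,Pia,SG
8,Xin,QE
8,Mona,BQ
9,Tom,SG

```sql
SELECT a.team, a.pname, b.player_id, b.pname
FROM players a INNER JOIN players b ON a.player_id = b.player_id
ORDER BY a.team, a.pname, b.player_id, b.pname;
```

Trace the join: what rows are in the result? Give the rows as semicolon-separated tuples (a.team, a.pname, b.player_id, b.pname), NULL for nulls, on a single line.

(BQ, Mona, 8, Mona); (BQ, Mona, 8, Nora); (BQ, Mona, 8, Pia); (BQ, Mona, 8, Xin); (HP, Dave, 1, Dave); (QE, Xin, 8, Mona); (QE, Xin, 8, Nora); (QE, Xin, 8, Pia); (QE, Xin, 8, Xin); (SG, Pia, 8, Mona); (SG, Pia, 8, Nora); (SG, Pia, 8, Pia); (SG, Pia, 8, Xin); (SG, Tom, 9, Tom); (TH, Nora, 8, Mona); (TH, Nora, 8, Nora); (TH, Nora, 8, Pia); (TH, Nora, 8, Xin)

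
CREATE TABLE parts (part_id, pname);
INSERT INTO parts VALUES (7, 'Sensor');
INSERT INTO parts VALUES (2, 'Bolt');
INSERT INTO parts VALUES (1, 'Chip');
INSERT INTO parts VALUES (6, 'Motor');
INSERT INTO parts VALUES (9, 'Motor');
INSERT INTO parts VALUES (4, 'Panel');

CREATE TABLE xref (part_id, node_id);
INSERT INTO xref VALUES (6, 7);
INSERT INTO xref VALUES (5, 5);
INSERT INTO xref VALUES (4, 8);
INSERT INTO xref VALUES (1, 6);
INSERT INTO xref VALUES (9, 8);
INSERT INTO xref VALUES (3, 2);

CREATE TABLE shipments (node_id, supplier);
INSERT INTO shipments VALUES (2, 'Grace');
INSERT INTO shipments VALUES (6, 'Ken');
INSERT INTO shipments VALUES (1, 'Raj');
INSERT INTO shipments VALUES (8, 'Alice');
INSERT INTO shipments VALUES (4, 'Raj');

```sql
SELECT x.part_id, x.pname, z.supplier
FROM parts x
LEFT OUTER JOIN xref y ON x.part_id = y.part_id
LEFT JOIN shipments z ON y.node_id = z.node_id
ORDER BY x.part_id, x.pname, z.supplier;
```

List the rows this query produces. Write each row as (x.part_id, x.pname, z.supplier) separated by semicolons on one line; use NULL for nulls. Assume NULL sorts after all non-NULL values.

(1, Chip, Ken); (2, Bolt, NULL); (4, Panel, Alice); (6, Motor, NULL); (7, Sensor, NULL); (9, Motor, Alice)

Evaluate left to right. First `parts x LEFT JOIN xref y` on part_id: 6 row(s).
Then LEFT JOIN `shipments z` on node_id: each of those 6 rows is kept; rows whose y.node_id has no match in z get NULL for z's columns.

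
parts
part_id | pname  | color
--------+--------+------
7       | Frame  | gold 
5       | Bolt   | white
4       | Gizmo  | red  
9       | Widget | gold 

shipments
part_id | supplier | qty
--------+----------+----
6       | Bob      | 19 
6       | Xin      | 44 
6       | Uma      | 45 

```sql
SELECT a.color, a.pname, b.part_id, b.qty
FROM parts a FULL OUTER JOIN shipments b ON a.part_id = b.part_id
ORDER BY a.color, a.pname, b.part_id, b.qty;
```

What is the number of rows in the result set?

FULL OUTER JOIN keeps every row from both sides; unmatched rows get NULL for the other side's columns.
Matching on a.part_id = b.part_id.
Matched pairs: 0; unmatched a rows kept: 4; unmatched b rows kept: 3.
Total: 0 matched + 7 padded = 7 rows.

7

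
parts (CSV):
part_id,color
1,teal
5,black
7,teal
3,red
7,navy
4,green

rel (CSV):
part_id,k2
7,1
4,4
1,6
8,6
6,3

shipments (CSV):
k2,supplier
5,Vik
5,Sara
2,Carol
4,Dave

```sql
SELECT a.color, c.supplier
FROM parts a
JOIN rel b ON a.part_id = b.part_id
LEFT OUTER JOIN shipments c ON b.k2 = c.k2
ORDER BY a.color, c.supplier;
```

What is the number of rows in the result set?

4

Evaluate left to right. First `parts a INNER JOIN rel b` on part_id: 4 row(s).
Then LEFT JOIN `shipments c` on k2: each of those 4 rows is kept; rows whose b.k2 has no match in c get NULL for c's columns.
Result: 4 row(s).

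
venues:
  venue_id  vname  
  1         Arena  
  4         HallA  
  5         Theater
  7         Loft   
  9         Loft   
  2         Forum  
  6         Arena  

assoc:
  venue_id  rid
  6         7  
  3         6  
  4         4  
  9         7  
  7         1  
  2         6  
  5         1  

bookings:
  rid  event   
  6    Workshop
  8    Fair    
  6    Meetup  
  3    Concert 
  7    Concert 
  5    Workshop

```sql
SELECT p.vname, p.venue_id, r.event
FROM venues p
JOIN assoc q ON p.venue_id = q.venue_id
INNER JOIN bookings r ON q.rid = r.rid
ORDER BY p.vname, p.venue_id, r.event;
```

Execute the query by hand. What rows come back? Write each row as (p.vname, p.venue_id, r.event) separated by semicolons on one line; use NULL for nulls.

(Arena, 6, Concert); (Forum, 2, Meetup); (Forum, 2, Workshop); (Loft, 9, Concert)

Evaluate left to right. First `venues p INNER JOIN assoc q` on venue_id: 6 row(s).
Then INNER JOIN `bookings r` on rid: keep only rows whose q.rid appears in r.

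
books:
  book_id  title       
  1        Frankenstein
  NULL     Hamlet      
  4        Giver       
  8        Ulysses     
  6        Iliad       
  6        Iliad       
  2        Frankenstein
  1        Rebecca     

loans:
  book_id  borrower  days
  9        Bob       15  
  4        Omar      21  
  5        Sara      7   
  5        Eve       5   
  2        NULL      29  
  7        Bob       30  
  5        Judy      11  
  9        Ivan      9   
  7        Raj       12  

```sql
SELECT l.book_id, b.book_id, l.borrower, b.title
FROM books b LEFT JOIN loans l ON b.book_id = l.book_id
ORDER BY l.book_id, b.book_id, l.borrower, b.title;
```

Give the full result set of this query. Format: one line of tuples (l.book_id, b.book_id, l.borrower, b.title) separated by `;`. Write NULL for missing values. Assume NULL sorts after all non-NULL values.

LEFT JOIN keeps every row from `books`; unmatched rows get NULL for `loans`'s columns.
Matching on b.book_id = l.book_id. A NULL in a compared column never satisfies the condition.
Matched pairs: 2; unmatched b rows kept: 6.

(2, 2, NULL, Frankenstein); (4, 4, Omar, Giver); (NULL, 1, NULL, Frankenstein); (NULL, 1, NULL, Rebecca); (NULL, 6, NULL, Iliad); (NULL, 6, NULL, Iliad); (NULL, 8, NULL, Ulysses); (NULL, NULL, NULL, Hamlet)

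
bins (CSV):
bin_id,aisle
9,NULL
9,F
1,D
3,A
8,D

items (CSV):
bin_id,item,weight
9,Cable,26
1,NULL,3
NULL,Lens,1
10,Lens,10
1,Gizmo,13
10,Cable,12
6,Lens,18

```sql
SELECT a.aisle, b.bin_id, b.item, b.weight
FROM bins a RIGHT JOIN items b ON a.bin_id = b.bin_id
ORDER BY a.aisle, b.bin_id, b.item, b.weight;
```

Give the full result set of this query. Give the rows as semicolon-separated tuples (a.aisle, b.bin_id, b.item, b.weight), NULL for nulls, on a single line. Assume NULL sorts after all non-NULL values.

RIGHT JOIN keeps every row from `items`; unmatched rows get NULL for `bins`'s columns.
Matching on a.bin_id = b.bin_id. A NULL in a compared column never satisfies the condition.
- a (bin_id=9) pairs with 1 row(s) of b.
- a (bin_id=9) pairs with 1 row(s) of b.
- a (bin_id=1) pairs with 2 row(s) of b.
- a (bin_id=3) has no partner in b.
- a (bin_id=8) has no partner in b.
- 4 row(s) from b found no a partner → padded with NULL.
After projecting and ordering:
a.aisle | b.bin_id | b.item | b.weight
D | 1 | Gizmo | 13
D | 1 | NULL | 3
F | 9 | Cable | 26
NULL | 6 | Lens | 18
NULL | 9 | Cable | 26
NULL | 10 | Cable | 12
NULL | 10 | Lens | 10
NULL | NULL | Lens | 1

(D, 1, Gizmo, 13); (D, 1, NULL, 3); (F, 9, Cable, 26); (NULL, 6, Lens, 18); (NULL, 9, Cable, 26); (NULL, 10, Cable, 12); (NULL, 10, Lens, 10); (NULL, NULL, Lens, 1)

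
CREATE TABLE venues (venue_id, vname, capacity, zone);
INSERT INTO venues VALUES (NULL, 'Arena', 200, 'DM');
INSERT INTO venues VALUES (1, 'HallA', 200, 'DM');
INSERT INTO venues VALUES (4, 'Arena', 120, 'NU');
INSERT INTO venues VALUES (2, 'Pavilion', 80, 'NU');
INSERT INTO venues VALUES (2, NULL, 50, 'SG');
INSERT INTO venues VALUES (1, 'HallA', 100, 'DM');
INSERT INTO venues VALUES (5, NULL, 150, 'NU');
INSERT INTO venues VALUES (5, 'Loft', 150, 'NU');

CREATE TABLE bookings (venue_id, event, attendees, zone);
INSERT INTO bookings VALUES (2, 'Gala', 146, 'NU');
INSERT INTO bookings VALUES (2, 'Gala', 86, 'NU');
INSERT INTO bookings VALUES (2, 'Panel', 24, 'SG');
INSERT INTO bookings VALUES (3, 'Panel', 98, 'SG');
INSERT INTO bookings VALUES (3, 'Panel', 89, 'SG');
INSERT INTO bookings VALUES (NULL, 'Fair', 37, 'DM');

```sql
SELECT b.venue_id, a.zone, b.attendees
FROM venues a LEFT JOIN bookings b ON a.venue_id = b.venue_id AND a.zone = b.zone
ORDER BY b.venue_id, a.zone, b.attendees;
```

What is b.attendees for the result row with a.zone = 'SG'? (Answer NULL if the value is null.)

24

LEFT JOIN keeps every row from `venues`; unmatched rows get NULL for `bookings`'s columns.
Matching on a.venue_id = b.venue_id AND a.zone = b.zone. A NULL in a compared column never satisfies the condition.
- a (venue_id=NULL, zone=DM) has no partner → padded with NULL.
- a (venue_id=1, zone=DM) has no partner → padded with NULL.
- a (venue_id=4, zone=NU) has no partner → padded with NULL.
- a (venue_id=2, zone=NU) pairs with 2 row(s) of b.
- a (venue_id=2, zone=SG) pairs with 1 row(s) of b.
- a (venue_id=1, zone=DM) has no partner → padded with NULL.
- a (venue_id=5, zone=NU) has no partner → padded with NULL.
- a (venue_id=5, zone=NU) has no partner → padded with NULL.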